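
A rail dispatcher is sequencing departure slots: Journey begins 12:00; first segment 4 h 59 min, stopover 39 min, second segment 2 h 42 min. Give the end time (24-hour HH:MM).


Depart: 12:00
Leg 1: +299 min -> 16:59
Layover: +39 min -> 17:38
Leg 2: +162 min -> 20:20
Total travel: 500 minutes = 8h 20m
Arrival: 20:20

20:20


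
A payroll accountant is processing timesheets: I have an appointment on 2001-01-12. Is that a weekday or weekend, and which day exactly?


Date: 2001-01-12
January 1, 2001 is a Monday
Day of year: 12
Offset from Jan 1: 11 days
11 mod 7 = 4
Result: Friday

Friday


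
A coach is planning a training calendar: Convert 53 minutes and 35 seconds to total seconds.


Minutes: 53
Extra seconds: 35
Seconds per minute: 60
Minutes to seconds: 53 x 60 = 3180
Total: 3180 + 35 = 3215

3215


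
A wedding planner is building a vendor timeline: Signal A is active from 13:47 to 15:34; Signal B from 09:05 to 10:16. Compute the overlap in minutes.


Interval A: [827, 934] minutes from midnight
Interval B: [545, 616] minutes from midnight
Overlap start = max(827, 545) = 827
Overlap end = min(934, 616) = 616
End <= start, so the intervals do not overlap: 0 minutes

0


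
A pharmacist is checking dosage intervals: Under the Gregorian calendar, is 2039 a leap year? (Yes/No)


Year: 2039
Divisible by 4? 2039 / 4 = 509.75 -> No
Not divisible by 4, so NOT a leap year

No


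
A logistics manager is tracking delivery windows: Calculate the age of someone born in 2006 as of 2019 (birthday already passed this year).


Birth year: 2006
Current year: 2019
Age = current year - birth year
Age = 2019 - 2006 = 13

13


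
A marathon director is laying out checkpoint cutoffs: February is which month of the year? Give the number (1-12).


Calendar month order:
1. January
2. February <--
3. March
February is month number 2

2


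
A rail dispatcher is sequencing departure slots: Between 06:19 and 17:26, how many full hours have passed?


Start: 06:19
End: 17:26
Hour difference: 17 - 6 = 11 hours
Minute difference: 26 - 19 = 7 minutes
Total minutes: 667
Complete hours: 667 / 60 = 11 (remainder 7)

11


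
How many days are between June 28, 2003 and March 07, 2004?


Start date: 2003-06-28
End date: 2004-03-07
Jun 2003: +3 days
Jul 2003: +31 days
Aug 2003: +31 days
... (7 more months)
Total: 253 days

253


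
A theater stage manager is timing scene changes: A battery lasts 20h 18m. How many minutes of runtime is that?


Hours: 20
Extra minutes: 18
Minutes per hour: 60
Hours to minutes: 20 x 60 = 1200
Total: 1200 + 18 = 1218

1218


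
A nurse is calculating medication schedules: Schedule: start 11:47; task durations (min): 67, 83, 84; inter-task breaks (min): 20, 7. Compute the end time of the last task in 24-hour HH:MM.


Start: 11:47 = 707 min from midnight
  after task 1 (67 min): 12:54
  after break (20 min): 13:14
  after task 2 (83 min): 14:37
  after break (7 min): 14:44
  after task 3 (84 min): 16:08
Total elapsed: 261 minutes
End time: 16:08

16:08


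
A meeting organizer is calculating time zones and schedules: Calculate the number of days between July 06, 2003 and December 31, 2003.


Start: July 06, 2003
End: December 31, 2003
Days left in July: 25
August: 31
September: 30
October: 31
November: 30
... plus remaining months
Sum of remaining months: 153
Total: 25 + 153 = 178

178


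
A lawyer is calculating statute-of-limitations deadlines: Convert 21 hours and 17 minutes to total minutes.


Hours: 21
Minutes: 17
Convert hours to minutes: 21 x 60 = 1260
Add remaining minutes: 1260 + 17 = 1277

1277


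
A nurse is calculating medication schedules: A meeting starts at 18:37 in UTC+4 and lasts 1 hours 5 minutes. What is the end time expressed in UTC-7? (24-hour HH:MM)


Start: 18:37 in UTC+4
Step 1 - add duration:
  minutes: 37 + 5 = 42
  hours: 18 + 1 + 0 = 19
  end in UTC+4: 19:42
Step 2 - convert UTC+4 -> UTC-7:
  offset difference: -7 - (4) = -11 hours
  19 + (-11) = 8 -> mod 24 = 8
Result: 08:42 in UTC-7

08:42


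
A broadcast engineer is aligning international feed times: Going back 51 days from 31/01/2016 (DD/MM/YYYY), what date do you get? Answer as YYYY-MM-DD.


Start: 2016-01-31
Subtracting 51 days
Days already passed in January: 31
After going back through January: 20 more days to subtract
December 2015 has 31 days, need 20
Result: 2015-12-11

2015-12-11


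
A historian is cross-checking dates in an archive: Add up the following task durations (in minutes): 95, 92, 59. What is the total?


Durations: 95, 92, 59
Running sum: 95
+ 92 = 187
+ 59 = 246
Total duration: 246 minutes
That is 4 hours and 6 minutes

246


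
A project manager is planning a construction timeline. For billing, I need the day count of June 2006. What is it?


Month: June
Year: 2006
June is a 30-day month
Total: 30 days

30


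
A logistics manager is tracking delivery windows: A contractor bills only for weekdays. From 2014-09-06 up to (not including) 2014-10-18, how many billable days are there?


Start: 2014-09-06 (Saturday)
End (exclusive): 2014-10-18 (Saturday)
Total calendar days: 42
Full weeks: 42 // 7 = 6 -> 30 weekdays
Remaining 0 days starting on Saturday:
Total business days: 30 + 0 = 30

30


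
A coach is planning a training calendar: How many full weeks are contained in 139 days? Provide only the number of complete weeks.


Total days: 139
Days per week: 7
Division: 139 / 7 = 19 remainder 6
Complete weeks: 19
Remaining days: 6

19


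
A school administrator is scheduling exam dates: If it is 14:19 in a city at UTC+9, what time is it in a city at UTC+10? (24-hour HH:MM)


Local time: 14:19 at UTC+9 (offset 9h)
Target zone: UTC+10 (offset 10h)
Difference: 10 - (9) = 1 hours
Calculation: 14 + (1) = 15
Result: 15:19

15:19


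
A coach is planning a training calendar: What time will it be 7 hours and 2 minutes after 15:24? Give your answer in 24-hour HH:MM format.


Start time: 15:24
Adding: 7 hours 2 minutes
Minutes: 24 + 2 = 26
Hours: 15 + 7 + 0 = 22
Result: 22:26

22:26


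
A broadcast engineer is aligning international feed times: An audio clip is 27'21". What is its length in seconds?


Minutes: 27
Seconds: 21
Convert minutes to seconds: 27 x 60 = 1620
Add remaining seconds: 1620 + 21 = 1641

1641


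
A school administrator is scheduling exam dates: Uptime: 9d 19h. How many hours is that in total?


Days: 9
Extra hours: 19
Hours per day: 24
Days to hours: 9 x 24 = 216
Total: 216 + 19 = 235

235


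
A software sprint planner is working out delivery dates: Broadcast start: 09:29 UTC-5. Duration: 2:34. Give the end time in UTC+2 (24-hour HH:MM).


Start: 09:29 in UTC-5
Step 1 - add duration:
  minutes: 29 + 34 = 63 (carry 1h)
  hours: 9 + 2 + 1 = 12
  end in UTC-5: 12:03
Step 2 - convert UTC-5 -> UTC+2:
  offset difference: 2 - (-5) = 7 hours
  12 + (7) = 19 -> mod 24 = 19
Result: 19:03 in UTC+2

19:03


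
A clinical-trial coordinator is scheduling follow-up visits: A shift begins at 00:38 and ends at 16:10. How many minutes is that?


Start time: 00:38 = 38 minutes from midnight
End time: 16:10 = 970 minutes from midnight
Difference: 970 - 38 = 932 minutes
That is 15 hours and 32 minutes

932


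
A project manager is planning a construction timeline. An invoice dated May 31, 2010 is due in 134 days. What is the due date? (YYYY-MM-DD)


Start: 2010-05-31
Adding 134 days
Days remaining in May: 0
After May: 134 days still to add
June 2010: 30 days, 104 remaining
July 2010: 31 days, 73 remaining
August 2010: 31 days, 42 remaining
September 2010: 30 days, 12 remaining
Result: 2010-10-12

2010-10-12


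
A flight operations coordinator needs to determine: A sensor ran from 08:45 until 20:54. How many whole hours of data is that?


Start: 08:45
End: 20:54
Hour difference: 20 - 8 = 12 hours
Minute difference: 54 - 45 = 9 minutes
Total minutes: 729
Complete hours: 729 / 60 = 12 (remainder 9)

12


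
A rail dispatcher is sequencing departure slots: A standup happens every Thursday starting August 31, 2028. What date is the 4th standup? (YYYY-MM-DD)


First occurrence: 2028-08-31 (occurrence 1)
Each occurrence is 7 days after the previous.
Occurrence 4 is 3 weeks after the first.
3 weeks = 21 days
2028-08-31 + 21 days = 2028-09-21

2028-09-21


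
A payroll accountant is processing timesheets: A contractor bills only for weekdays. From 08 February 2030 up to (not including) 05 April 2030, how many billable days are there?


Start: 2030-02-08 (Friday)
End (exclusive): 2030-04-05 (Friday)
Total calendar days: 56
Full weeks: 56 // 7 = 8 -> 40 weekdays
Remaining 0 days starting on Friday:
Total business days: 40 + 0 = 40

40


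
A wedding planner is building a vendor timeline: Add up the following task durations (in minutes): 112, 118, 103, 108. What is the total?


Durations: 112, 118, 103, 108
Running sum: 112
+ 118 = 230
+ 103 = 333
+ 108 = 441
Total duration: 441 minutes
That is 7 hours and 21 minutes

441


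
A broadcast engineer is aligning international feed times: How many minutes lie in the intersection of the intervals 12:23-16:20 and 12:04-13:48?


Interval A: [743, 980] minutes from midnight
Interval B: [724, 828] minutes from midnight
Overlap start = max(743, 724) = 743
Overlap end = min(980, 828) = 828
Overlap = 828 - 743 = 85 minutes

85


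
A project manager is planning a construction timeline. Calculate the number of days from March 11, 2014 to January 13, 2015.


Start date: 2014-03-11
End date: 2015-01-13
Mar 2014: +21 days
Apr 2014: +30 days
May 2014: +31 days
... (8 more months)
Total: 308 days

308


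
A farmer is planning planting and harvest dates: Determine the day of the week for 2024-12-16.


Date: 2024-12-16
January 1, 2024 is a Monday
Day of year: 351
Offset from Jan 1: 350 days
350 mod 7 = 0
Result: Monday

Monday


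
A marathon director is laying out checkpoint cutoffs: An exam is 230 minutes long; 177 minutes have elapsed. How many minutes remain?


Total budget: 230 minutes
Time used: 177 minutes
Remaining: 230 - 177 = 53 minutes
Percent used: 77.0%
Percent remaining: 23.0%

53


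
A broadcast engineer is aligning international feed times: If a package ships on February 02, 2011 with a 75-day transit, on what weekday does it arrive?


Start: 2011-02-02 (Wednesday)
Step 1 - find target date: add 75 days
  2011-02-02 + 75 days = 2011-04-18
Step 2 - day of week:
  75 mod 7 = 5
  Wednesday + 5 days -> Monday
Result: Monday (2011-04-18)

Monday


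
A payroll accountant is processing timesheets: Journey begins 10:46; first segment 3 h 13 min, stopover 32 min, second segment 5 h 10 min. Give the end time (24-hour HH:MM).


Depart: 10:46
Leg 1: +193 min -> 13:59
Layover: +32 min -> 14:31
Leg 2: +310 min -> 19:41
Total travel: 535 minutes = 8h 55m
Arrival: 19:41

19:41


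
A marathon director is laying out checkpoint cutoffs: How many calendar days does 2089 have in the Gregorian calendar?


Year: 2089
Check leap year rules:
Divisible by 4? No
2089 is not a leap year
Days: 365

365


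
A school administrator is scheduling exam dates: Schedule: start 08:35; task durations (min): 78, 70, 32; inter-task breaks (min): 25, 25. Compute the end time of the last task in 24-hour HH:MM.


Start: 08:35 = 515 min from midnight
  after task 1 (78 min): 09:53
  after break (25 min): 10:18
  after task 2 (70 min): 11:28
  after break (25 min): 11:53
  after task 3 (32 min): 12:25
Total elapsed: 230 minutes
End time: 12:25

12:25


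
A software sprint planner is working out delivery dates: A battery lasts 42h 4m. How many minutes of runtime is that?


Hours: 42
Extra minutes: 4
Minutes per hour: 60
Hours to minutes: 42 x 60 = 2520
Total: 2520 + 4 = 2524

2524


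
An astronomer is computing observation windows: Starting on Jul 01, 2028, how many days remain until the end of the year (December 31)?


Start: July 01, 2028
End: December 31, 2028
Days left in July: 30
August: 31
September: 30
October: 31
November: 30
... plus remaining months
Sum of remaining months: 153
Total: 30 + 153 = 183

183


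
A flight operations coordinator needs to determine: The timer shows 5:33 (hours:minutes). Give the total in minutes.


Hours: 5
Minutes: 33
Convert hours to minutes: 5 x 60 = 300
Add remaining minutes: 300 + 33 = 333

333


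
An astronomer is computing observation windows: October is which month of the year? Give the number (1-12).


Calendar month order:
9. September
10. October <--
11. November
October is month number 10

10


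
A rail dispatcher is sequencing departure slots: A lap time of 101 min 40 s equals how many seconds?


Minutes: 101
Seconds: 40
Convert minutes to seconds: 101 x 60 = 6060
Add remaining seconds: 6060 + 40 = 6100

6100


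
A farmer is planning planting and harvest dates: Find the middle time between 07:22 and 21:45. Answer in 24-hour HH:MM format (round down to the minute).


Start time: 07:22 = 442 minutes from midnight
End time: 21:45 = 1305 minutes from midnight
Sum: 442 + 1305 = 1747
Midpoint: 1747 / 2 = 873 minutes
Convert: 873 / 60 = 14 hours, 33 minutes
Result: 14:33

14:33


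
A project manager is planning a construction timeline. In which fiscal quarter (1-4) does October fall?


Month: October (month 10)
Q1: January-March (months 1-3)
Q2: April-June (months 4-6)
Q3: July-September (months 7-9)
Q4: October-December (months 10-12)
Month 10 falls in Q4

4


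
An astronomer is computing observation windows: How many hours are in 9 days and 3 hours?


Days: 9
Extra hours: 3
Hours per day: 24
Days to hours: 9 x 24 = 216
Total: 216 + 3 = 219

219


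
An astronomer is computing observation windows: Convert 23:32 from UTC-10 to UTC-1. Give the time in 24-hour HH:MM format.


Local time: 23:32 at UTC-10 (offset -10h)
Target zone: UTC-1 (offset -1h)
Difference: -1 - (-10) = 9 hours
Calculation: 23 + (9) = 32
Wraparound: (32) mod 24 = 8
Result: 08:32

08:32


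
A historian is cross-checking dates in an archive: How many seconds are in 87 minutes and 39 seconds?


Minutes: 87
Extra seconds: 39
Seconds per minute: 60
Minutes to seconds: 87 x 60 = 5220
Total: 5220 + 39 = 5259

5259


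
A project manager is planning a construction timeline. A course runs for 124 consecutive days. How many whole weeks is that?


Total days: 124
Days per week: 7
Division: 124 / 7 = 17 remainder 5
Complete weeks: 17
Remaining days: 5

17


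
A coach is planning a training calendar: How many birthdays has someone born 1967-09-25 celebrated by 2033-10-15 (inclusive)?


Birth: 1967-09-25
Reference: 2033-10-15
Year difference: 2033 - 1967 = 66
Has birthday (09-25) occurred by 10-15? Yes
Age in full years: 66

66


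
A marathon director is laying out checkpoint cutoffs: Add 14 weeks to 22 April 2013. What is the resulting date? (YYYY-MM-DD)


Start: 2013-04-22
Weeks to add: 14
Convert to days: 14 x 7 = 98 days
Add 98 days to 2013-04-22
Result: 2013-07-29

2013-07-29


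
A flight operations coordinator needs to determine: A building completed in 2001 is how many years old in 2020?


Birth year: 2001
Current year: 2020
Age = current year - birth year
Age = 2020 - 2001 = 19

19


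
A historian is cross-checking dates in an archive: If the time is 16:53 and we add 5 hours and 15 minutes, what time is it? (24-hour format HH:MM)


Start time: 16:53
Adding: 5 hours 15 minutes
Minutes: 53 + 15 = 68
Minute overflow: 68 >= 60, so carry 1 hour, minutes = 8
Hours: 16 + 5 + 1 = 22
Result: 22:08

22:08


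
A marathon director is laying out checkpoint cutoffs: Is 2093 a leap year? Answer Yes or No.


Year: 2093
Divisible by 4? 2093 / 4 = 523.25 -> No
Not divisible by 4, so NOT a leap year

No


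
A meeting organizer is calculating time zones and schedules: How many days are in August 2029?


Month: August
Year: 2029
August is a 31-day month
Total: 31 days

31


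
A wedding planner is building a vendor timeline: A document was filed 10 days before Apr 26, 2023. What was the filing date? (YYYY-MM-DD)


Start: 2023-04-26
Subtracting 10 days
Days already passed in April: 26
Result: 2023-04-16

2023-04-16


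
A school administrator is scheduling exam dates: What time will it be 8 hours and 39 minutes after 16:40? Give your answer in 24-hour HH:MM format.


Start time: 16:40
Adding: 8 hours 39 minutes
Minutes: 40 + 39 = 79
Minute overflow: 79 >= 60, so carry 1 hour, minutes = 19
Hours: 16 + 8 + 1 = 25
Hour wraparound: 25 mod 24 = 1
Result: 01:19

01:19


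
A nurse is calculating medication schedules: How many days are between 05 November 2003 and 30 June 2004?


Start date: 2003-11-05
End date: 2004-06-30
Nov 2003: +26 days
Dec 2003: +31 days
Jan 2004: +31 days
... (5 more months)
Total: 238 days

238


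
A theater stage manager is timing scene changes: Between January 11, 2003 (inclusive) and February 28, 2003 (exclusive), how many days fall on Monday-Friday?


Start: 2003-01-11 (Saturday)
End (exclusive): 2003-02-28 (Friday)
Total calendar days: 48
Full weeks: 48 // 7 = 6 -> 30 weekdays
Remaining 6 days starting on Saturday:
  Sat(-), Sun(-), Mon(w), Tue(w), Wed(w), Thu(w) -> 4 weekdays
Total business days: 30 + 4 = 34

34


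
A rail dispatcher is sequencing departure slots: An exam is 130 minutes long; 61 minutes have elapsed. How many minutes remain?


Total budget: 130 minutes
Time used: 61 minutes
Remaining: 130 - 61 = 69 minutes
Percent used: 46.9%
Percent remaining: 53.1%

69


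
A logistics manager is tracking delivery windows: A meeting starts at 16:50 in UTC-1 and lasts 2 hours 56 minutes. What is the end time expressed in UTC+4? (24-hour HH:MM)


Start: 16:50 in UTC-1
Step 1 - add duration:
  minutes: 50 + 56 = 106 (carry 1h)
  hours: 16 + 2 + 1 = 19
  end in UTC-1: 19:46
Step 2 - convert UTC-1 -> UTC+4:
  offset difference: 4 - (-1) = 5 hours
  19 + (5) = 24 -> mod 24 = 0
Result: 00:46 in UTC+4

00:46


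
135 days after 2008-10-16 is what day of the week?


Start: 2008-10-16 (Thursday)
Step 1 - find target date: add 135 days
  2008-10-16 + 135 days = 2009-02-28
Step 2 - day of week:
  135 mod 7 = 2
  Thursday + 2 days -> Saturday
Result: Saturday (2009-02-28)

Saturday


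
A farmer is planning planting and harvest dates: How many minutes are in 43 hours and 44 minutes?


Hours: 43
Minutes: 44
Convert hours to minutes: 43 x 60 = 2580
Add remaining minutes: 2580 + 44 = 2624

2624


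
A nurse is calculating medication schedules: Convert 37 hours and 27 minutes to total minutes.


Hours: 37
Extra minutes: 27
Minutes per hour: 60
Hours to minutes: 37 x 60 = 2220
Total: 2220 + 27 = 2247

2247


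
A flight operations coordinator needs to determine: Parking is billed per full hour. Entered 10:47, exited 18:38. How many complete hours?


Start: 10:47
End: 18:38
Hour difference: 18 - 10 = 8 hours
Minute difference: 38 - 47 = -9 minutes
Total minutes: 471
Complete hours: 471 / 60 = 7 (remainder 51)

7


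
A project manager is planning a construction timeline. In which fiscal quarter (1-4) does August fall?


Month: August (month 8)
Q1: January-March (months 1-3)
Q2: April-June (months 4-6)
Q3: July-September (months 7-9)
Q4: October-December (months 10-12)
Month 8 falls in Q3

3


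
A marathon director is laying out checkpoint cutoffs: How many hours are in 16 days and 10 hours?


Days: 16
Extra hours: 10
Hours per day: 24
Days to hours: 16 x 24 = 384
Total: 384 + 10 = 394

394


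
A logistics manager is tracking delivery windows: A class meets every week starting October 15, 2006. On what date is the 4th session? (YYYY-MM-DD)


First occurrence: 2006-10-15 (occurrence 1)
Each occurrence is 7 days after the previous.
Occurrence 4 is 3 weeks after the first.
3 weeks = 21 days
2006-10-15 + 21 days = 2006-11-05

2006-11-05


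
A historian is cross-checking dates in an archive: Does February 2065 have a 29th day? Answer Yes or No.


Year: 2065
Divisible by 4? 2065 / 4 = 516.25 -> No
Not divisible by 4, so NOT a leap year

No


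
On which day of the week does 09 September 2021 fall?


Date: 2021-09-09
January 1, 2021 is a Friday
Day of year: 252
Offset from Jan 1: 251 days
251 mod 7 = 6
Result: Thursday

Thursday


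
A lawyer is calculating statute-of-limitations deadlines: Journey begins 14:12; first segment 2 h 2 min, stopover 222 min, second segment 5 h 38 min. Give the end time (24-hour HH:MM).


Depart: 14:12
Leg 1: +122 min -> 16:14
Layover: +222 min -> 19:56
Leg 2: +338 min -> 01:34
Total travel: 682 minutes = 11h 22m
Arrival: 01:34

01:34


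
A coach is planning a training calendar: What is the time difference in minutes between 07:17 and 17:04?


Start time: 07:17 = 437 minutes from midnight
End time: 17:04 = 1024 minutes from midnight
Difference: 1024 - 437 = 587 minutes
That is 9 hours and 47 minutes

587


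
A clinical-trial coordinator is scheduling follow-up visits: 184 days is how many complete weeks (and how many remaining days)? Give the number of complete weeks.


Total days: 184
Days per week: 7
Division: 184 / 7 = 26 remainder 2
Complete weeks: 26
Remaining days: 2

26


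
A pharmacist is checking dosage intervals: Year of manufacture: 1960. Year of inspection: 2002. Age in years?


Birth year: 1960
Current year: 2002
Age = current year - birth year
Age = 2002 - 1960 = 42

42


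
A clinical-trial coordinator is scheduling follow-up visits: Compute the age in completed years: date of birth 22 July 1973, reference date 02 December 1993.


Birth: 1973-07-22
Reference: 1993-12-02
Year difference: 1993 - 1973 = 20
Has birthday (07-22) occurred by 12-02? Yes
Age in full years: 20

20


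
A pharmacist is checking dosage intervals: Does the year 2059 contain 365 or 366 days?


Year: 2059
Check leap year rules:
Divisible by 4? No
2059 is not a leap year
Days: 365

365


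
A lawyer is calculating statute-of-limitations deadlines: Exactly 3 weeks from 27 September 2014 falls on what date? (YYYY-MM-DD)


Start: 2014-09-27
Weeks to add: 3
Convert to days: 3 x 7 = 21 days
Add 21 days to 2014-09-27
Result: 2014-10-18

2014-10-18


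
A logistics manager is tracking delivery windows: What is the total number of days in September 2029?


Month: September
Year: 2029
September is a 30-day month
Total: 30 days

30


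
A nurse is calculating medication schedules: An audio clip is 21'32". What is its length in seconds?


Minutes: 21
Seconds: 32
Convert minutes to seconds: 21 x 60 = 1260
Add remaining seconds: 1260 + 32 = 1292

1292


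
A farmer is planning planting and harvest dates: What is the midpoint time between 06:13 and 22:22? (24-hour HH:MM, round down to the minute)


Start time: 06:13 = 373 minutes from midnight
End time: 22:22 = 1342 minutes from midnight
Sum: 373 + 1342 = 1715
Midpoint: 1715 / 2 = 857 minutes
Convert: 857 / 60 = 14 hours, 17 minutes
Result: 14:17

14:17


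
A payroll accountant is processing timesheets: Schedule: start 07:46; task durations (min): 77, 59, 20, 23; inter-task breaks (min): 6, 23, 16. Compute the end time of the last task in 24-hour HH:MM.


Start: 07:46 = 466 min from midnight
  after task 1 (77 min): 09:03
  after break (6 min): 09:09
  after task 2 (59 min): 10:08
  after break (23 min): 10:31
  after task 3 (20 min): 10:51
  after break (16 min): 11:07
  after task 4 (23 min): 11:30
Total elapsed: 224 minutes
End time: 11:30

11:30


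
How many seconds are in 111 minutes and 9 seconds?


Minutes: 111
Extra seconds: 9
Seconds per minute: 60
Minutes to seconds: 111 x 60 = 6660
Total: 6660 + 9 = 6669

6669


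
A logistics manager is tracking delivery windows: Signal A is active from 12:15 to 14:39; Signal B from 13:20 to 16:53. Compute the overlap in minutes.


Interval A: [735, 879] minutes from midnight
Interval B: [800, 1013] minutes from midnight
Overlap start = max(735, 800) = 800
Overlap end = min(879, 1013) = 879
Overlap = 879 - 800 = 79 minutes

79


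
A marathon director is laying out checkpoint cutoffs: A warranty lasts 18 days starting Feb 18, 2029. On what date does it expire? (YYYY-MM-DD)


Start: 2029-02-18
Adding 18 days
Days remaining in February: 10
After February: 8 days still to add
March 2029 has 31 days, need 8
Result: 2029-03-08

2029-03-08


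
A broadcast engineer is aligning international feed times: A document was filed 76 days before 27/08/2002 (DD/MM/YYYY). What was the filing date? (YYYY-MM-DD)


Start: 2002-08-27
Subtracting 76 days
Days already passed in August: 27
After going back through August: 49 more days to subtract
July 2002: 31 days, 18 remaining
June 2002 has 30 days, need 18
Result: 2002-06-12

2002-06-12


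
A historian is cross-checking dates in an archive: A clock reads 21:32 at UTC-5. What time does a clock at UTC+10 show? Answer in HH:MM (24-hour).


Local time: 21:32 at UTC-5 (offset -5h)
Target zone: UTC+10 (offset 10h)
Difference: 10 - (-5) = 15 hours
Calculation: 21 + (15) = 36
Wraparound: (36) mod 24 = 12
Result: 12:32

12:32


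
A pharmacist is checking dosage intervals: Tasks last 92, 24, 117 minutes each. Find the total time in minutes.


Durations: 92, 24, 117
Running sum: 92
+ 24 = 116
+ 117 = 233
Total duration: 233 minutes
That is 3 hours and 53 minutes

233


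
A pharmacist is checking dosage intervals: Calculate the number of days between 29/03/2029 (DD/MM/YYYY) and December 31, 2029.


Start: March 29, 2029
End: December 31, 2029
Days left in March: 2
April: 30
May: 31
June: 30
July: 31
... plus remaining months
Sum of remaining months: 275
Total: 2 + 275 = 277

277


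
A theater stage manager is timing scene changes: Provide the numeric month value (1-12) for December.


Calendar month order:
11. November
12. December <--
December is month number 12

12


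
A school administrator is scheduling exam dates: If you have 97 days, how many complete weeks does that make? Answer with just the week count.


Total days: 97
Days per week: 7
Division: 97 / 7 = 13 remainder 6
Complete weeks: 13
Remaining days: 6

13


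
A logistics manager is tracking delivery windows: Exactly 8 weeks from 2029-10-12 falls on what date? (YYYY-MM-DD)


Start: 2029-10-12
Weeks to add: 8
Convert to days: 8 x 7 = 56 days
Add 56 days to 2029-10-12
Result: 2029-12-07

2029-12-07


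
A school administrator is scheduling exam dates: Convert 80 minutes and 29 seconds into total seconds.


Minutes: 80
Seconds: 29
Convert minutes to seconds: 80 x 60 = 4800
Add remaining seconds: 4800 + 29 = 4829

4829


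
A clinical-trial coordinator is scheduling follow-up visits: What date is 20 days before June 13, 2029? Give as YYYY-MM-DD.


Start: 2029-06-13
Subtracting 20 days
Days already passed in June: 13
After going back through June: 7 more days to subtract
May 2029 has 31 days, need 7
Result: 2029-05-24

2029-05-24


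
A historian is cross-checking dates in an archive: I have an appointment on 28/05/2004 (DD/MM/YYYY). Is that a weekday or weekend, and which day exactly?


Date: 2004-05-28
January 1, 2004 is a Thursday
Day of year: 149
Offset from Jan 1: 148 days
148 mod 7 = 1
Result: Friday

Friday


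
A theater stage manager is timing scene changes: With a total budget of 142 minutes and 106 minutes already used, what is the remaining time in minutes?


Total budget: 142 minutes
Time used: 106 minutes
Remaining: 142 - 106 = 36 minutes
Percent used: 74.6%
Percent remaining: 25.4%

36


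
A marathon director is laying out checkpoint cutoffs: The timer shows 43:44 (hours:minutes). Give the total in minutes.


Hours: 43
Minutes: 44
Convert hours to minutes: 43 x 60 = 2580
Add remaining minutes: 2580 + 44 = 2624

2624


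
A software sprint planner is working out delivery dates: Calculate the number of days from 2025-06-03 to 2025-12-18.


Start date: 2025-06-03
End date: 2025-12-18
Jun 2025: +28 days
Jul 2025: +31 days
Aug 2025: +31 days
... (4 more months)
Total: 198 days

198


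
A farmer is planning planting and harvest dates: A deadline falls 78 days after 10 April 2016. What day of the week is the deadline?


Start: 2016-04-10 (Sunday)
Step 1 - find target date: add 78 days
  2016-04-10 + 78 days = 2016-06-27
Step 2 - day of week:
  78 mod 7 = 1
  Sunday + 1 days -> Monday
Result: Monday (2016-06-27)

Monday


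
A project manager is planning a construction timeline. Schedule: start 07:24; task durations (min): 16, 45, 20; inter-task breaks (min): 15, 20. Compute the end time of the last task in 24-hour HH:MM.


Start: 07:24 = 444 min from midnight
  after task 1 (16 min): 07:40
  after break (15 min): 07:55
  after task 2 (45 min): 08:40
  after break (20 min): 09:00
  after task 3 (20 min): 09:20
Total elapsed: 116 minutes
End time: 09:20

09:20


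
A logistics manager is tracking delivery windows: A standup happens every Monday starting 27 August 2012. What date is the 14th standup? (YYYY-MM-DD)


First occurrence: 2012-08-27 (occurrence 1)
Each occurrence is 7 days after the previous.
Occurrence 14 is 13 weeks after the first.
13 weeks = 91 days
2012-08-27 + 91 days = 2012-11-26

2012-11-26


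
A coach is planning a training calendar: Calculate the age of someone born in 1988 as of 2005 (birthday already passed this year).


Birth year: 1988
Current year: 2005
Age = current year - birth year
Age = 2005 - 1988 = 17

17


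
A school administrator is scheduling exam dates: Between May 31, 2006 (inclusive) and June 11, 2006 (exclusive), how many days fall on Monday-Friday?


Start: 2006-05-31 (Wednesday)
End (exclusive): 2006-06-11 (Sunday)
Total calendar days: 11
Full weeks: 11 // 7 = 1 -> 5 weekdays
Remaining 4 days starting on Wednesday:
  Wed(w), Thu(w), Fri(w), Sat(-) -> 3 weekdays
Total business days: 5 + 3 = 8

8


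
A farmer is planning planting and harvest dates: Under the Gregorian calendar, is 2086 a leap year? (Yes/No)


Year: 2086
Divisible by 4? 2086 / 4 = 521.5 -> No
Not divisible by 4, so NOT a leap year

No


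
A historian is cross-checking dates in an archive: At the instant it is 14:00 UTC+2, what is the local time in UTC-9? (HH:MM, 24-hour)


Local time: 14:00 at UTC+2 (offset 2h)
Target zone: UTC-9 (offset -9h)
Difference: -9 - (2) = -11 hours
Calculation: 14 + (-11) = 3
Result: 03:00

03:00


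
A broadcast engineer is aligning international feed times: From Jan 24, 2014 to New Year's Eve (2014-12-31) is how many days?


Start: January 24, 2014
End: December 31, 2014
Days left in January: 7
February: 28
March: 31
April: 30
May: 31
... plus remaining months
Sum of remaining months: 334
Total: 7 + 334 = 341

341


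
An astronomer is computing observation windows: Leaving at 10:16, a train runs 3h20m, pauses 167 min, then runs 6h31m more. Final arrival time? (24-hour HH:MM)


Depart: 10:16
Leg 1: +200 min -> 13:36
Layover: +167 min -> 16:23
Leg 2: +391 min -> 22:54
Total travel: 758 minutes = 12h 38m
Arrival: 22:54

22:54


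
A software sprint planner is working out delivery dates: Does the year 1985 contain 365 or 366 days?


Year: 1985
Check leap year rules:
Divisible by 4? No
1985 is not a leap year
Days: 365

365


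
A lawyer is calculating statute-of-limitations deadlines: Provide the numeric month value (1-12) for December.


Calendar month order:
11. November
12. December <--
December is month number 12

12


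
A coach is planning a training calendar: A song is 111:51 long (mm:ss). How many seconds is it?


Minutes: 111
Extra seconds: 51
Seconds per minute: 60
Minutes to seconds: 111 x 60 = 6660
Total: 6660 + 51 = 6711

6711


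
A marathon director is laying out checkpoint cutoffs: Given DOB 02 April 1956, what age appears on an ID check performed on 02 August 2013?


Birth: 1956-04-02
Reference: 2013-08-02
Year difference: 2013 - 1956 = 57
Has birthday (04-02) occurred by 08-02? Yes
Age in full years: 57

57


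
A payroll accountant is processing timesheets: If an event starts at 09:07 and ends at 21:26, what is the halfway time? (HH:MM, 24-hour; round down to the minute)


Start time: 09:07 = 547 minutes from midnight
End time: 21:26 = 1286 minutes from midnight
Sum: 547 + 1286 = 1833
Midpoint: 1833 / 2 = 916 minutes
Convert: 916 / 60 = 15 hours, 16 minutes
Result: 15:16

15:16


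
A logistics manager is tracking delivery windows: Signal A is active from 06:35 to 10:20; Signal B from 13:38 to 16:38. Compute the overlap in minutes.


Interval A: [395, 620] minutes from midnight
Interval B: [818, 998] minutes from midnight
Overlap start = max(395, 818) = 818
Overlap end = min(620, 998) = 620
End <= start, so the intervals do not overlap: 0 minutes

0


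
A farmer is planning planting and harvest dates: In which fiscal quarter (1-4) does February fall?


Month: February (month 2)
Q1: January-March (months 1-3)
Q2: April-June (months 4-6)
Q3: July-September (months 7-9)
Q4: October-December (months 10-12)
Month 2 falls in Q1

1


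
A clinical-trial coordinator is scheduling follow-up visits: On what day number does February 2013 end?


Month: February
Year: 2013
2013 is not a leap year
February has 28 days
Total: 28 days

28


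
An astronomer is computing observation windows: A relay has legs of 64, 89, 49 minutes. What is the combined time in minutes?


Durations: 64, 89, 49
Running sum: 64
+ 89 = 153
+ 49 = 202
Total duration: 202 minutes
That is 3 hours and 22 minutes

202


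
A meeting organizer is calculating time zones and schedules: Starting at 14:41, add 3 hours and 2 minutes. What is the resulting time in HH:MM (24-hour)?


Start time: 14:41
Adding: 3 hours 2 minutes
Minutes: 41 + 2 = 43
Hours: 14 + 3 + 0 = 17
Result: 17:43

17:43


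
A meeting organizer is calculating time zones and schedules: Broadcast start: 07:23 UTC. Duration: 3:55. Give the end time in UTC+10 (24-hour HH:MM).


Start: 07:23 in UTC
Step 1 - add duration:
  minutes: 23 + 55 = 78 (carry 1h)
  hours: 7 + 3 + 1 = 11
  end in UTC: 11:18
Step 2 - convert UTC -> UTC+10:
  offset difference: 10 - (0) = 10 hours
  11 + (10) = 21 -> mod 24 = 21
Result: 21:18 in UTC+10

21:18


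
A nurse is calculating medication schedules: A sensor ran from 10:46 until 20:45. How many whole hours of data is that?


Start: 10:46
End: 20:45
Hour difference: 20 - 10 = 10 hours
Minute difference: 45 - 46 = -1 minutes
Total minutes: 599
Complete hours: 599 / 60 = 9 (remainder 59)

9


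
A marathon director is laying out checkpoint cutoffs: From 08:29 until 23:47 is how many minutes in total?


Start time: 08:29 = 509 minutes from midnight
End time: 23:47 = 1427 minutes from midnight
Difference: 1427 - 509 = 918 minutes
That is 15 hours and 18 minutes

918


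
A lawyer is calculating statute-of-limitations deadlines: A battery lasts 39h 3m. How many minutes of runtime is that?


Hours: 39
Extra minutes: 3
Minutes per hour: 60
Hours to minutes: 39 x 60 = 2340
Total: 2340 + 3 = 2343

2343


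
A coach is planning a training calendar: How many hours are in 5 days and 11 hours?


Days: 5
Extra hours: 11
Hours per day: 24
Days to hours: 5 x 24 = 120
Total: 120 + 11 = 131

131


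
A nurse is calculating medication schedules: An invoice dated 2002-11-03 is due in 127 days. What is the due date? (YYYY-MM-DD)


Start: 2002-11-03
Adding 127 days
Days remaining in November: 27
After November: 100 days still to add
December 2002: 31 days, 69 remaining
January 2003: 31 days, 38 remaining
February 2003: 28 days, 10 remaining
March 2003 has 31 days, need 10
Result: 2003-03-10

2003-03-10


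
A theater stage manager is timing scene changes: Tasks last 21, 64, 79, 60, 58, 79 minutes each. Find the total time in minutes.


Durations: 21, 64, 79, 60, 58, 79
Running sum: 21
+ 64 = 85
+ 79 = 164
+ 60 = 224
+ 58 = 282
+ 79 = 361
Total duration: 361 minutes
That is 6 hours and 1 minutes

361


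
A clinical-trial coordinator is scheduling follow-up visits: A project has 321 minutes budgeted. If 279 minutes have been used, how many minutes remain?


Total budget: 321 minutes
Time used: 279 minutes
Remaining: 321 - 279 = 42 minutes
Percent used: 86.9%
Percent remaining: 13.1%

42


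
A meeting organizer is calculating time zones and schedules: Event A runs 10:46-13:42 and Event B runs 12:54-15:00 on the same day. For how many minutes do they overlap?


Interval A: [646, 822] minutes from midnight
Interval B: [774, 900] minutes from midnight
Overlap start = max(646, 774) = 774
Overlap end = min(822, 900) = 822
Overlap = 822 - 774 = 48 minutes

48


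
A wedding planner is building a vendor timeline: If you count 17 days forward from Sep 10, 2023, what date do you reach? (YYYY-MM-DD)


Start: 2023-09-10
Adding 17 days
Days remaining in September: 20
Result: 2023-09-27

2023-09-27


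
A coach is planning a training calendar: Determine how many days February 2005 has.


Month: February
Year: 2005
2005 is not a leap year
February has 28 days
Total: 28 days

28


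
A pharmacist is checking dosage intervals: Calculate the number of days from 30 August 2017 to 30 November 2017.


Start date: 2017-08-30
End date: 2017-11-30
Aug 2017: +2 days
Sep 2017: +30 days
Oct 2017: +31 days
Nov 2017: +29 days
Total: 92 days

92


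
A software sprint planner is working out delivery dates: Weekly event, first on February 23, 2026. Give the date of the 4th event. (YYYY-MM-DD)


First occurrence: 2026-02-23 (occurrence 1)
Each occurrence is 7 days after the previous.
Occurrence 4 is 3 weeks after the first.
3 weeks = 21 days
2026-02-23 + 21 days = 2026-03-16

2026-03-16


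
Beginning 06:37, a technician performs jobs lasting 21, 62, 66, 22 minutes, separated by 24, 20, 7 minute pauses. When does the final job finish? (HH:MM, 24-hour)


Start: 06:37 = 397 min from midnight
  after task 1 (21 min): 06:58
  after break (24 min): 07:22
  after task 2 (62 min): 08:24
  after break (20 min): 08:44
  after task 3 (66 min): 09:50
  after break (7 min): 09:57
  after task 4 (22 min): 10:19
Total elapsed: 222 minutes
End time: 10:19

10:19


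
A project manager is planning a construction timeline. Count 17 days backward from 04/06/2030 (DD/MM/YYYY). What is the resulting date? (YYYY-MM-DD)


Start: 2030-06-04
Subtracting 17 days
Days already passed in June: 4
After going back through June: 13 more days to subtract
May 2030 has 31 days, need 13
Result: 2030-05-18

2030-05-18


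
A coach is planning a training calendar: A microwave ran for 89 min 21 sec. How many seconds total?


Minutes: 89
Extra seconds: 21
Seconds per minute: 60
Minutes to seconds: 89 x 60 = 5340
Total: 5340 + 21 = 5361

5361


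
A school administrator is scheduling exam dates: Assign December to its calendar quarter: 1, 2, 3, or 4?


Month: December (month 12)
Q1: January-March (months 1-3)
Q2: April-June (months 4-6)
Q3: July-September (months 7-9)
Q4: October-December (months 10-12)
Month 12 falls in Q4

4


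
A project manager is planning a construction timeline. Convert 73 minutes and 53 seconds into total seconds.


Minutes: 73
Seconds: 53
Convert minutes to seconds: 73 x 60 = 4380
Add remaining seconds: 4380 + 53 = 4433

4433


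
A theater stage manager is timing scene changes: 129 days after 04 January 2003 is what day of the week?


Start: 2003-01-04 (Saturday)
Step 1 - find target date: add 129 days
  2003-01-04 + 129 days = 2003-05-13
Step 2 - day of week:
  129 mod 7 = 3
  Saturday + 3 days -> Tuesday
Result: Tuesday (2003-05-13)

Tuesday


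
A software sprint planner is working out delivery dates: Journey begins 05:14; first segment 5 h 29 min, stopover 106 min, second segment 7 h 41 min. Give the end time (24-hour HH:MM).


Depart: 05:14
Leg 1: +329 min -> 10:43
Layover: +106 min -> 12:29
Leg 2: +461 min -> 20:10
Total travel: 896 minutes = 14h 56m
Arrival: 20:10

20:10


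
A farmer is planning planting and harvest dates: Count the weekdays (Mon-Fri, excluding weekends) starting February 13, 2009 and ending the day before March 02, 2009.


Start: 2009-02-13 (Friday)
End (exclusive): 2009-03-02 (Monday)
Total calendar days: 17
Full weeks: 17 // 7 = 2 -> 10 weekdays
Remaining 3 days starting on Friday:
  Fri(w), Sat(-), Sun(-) -> 1 weekdays
Total business days: 10 + 1 = 11

11
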